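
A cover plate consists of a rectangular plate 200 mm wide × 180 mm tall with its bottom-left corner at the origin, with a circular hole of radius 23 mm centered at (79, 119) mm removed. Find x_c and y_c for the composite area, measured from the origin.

Part | A | x̄ᵢ | ȳᵢ | A·x̄ᵢ | A·ȳᵢ
plate | 36000.00 | 100.00 | 90.00 | 3600000.00 | 3240000.00
hole | -1661.90 | 79.00 | 119.00 | -131290.30 | -197766.40
Σ | 34338.10 |  |  | 3468709.70 | 3042233.60
x_c = 3468709.70 / 34338.10 = 101.02 mm
y_c = 3042233.60 / 34338.10 = 88.60 mm

x_c = 101.02 mm, y_c = 88.60 mm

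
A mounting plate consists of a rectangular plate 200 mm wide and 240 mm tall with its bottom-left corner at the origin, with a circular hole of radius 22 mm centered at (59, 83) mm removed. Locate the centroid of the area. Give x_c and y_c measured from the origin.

x_c = 101.34 mm, y_c = 121.21 mm

plate: A = 200 × 240 = 48000.00, centroid at (100.00, 120.00).
hole: A = −π·22² = -1520.53, centroid at (59.00, 83.00).
ΣA = 46479.47 mm², ΣAx_c = 4710288.68 mm³, ΣAy_c = 5633795.94 mm³.
x_c = 4710288.68/46479.47 = 101.34 mm; y_c = 5633795.94/46479.47 = 121.21 mm.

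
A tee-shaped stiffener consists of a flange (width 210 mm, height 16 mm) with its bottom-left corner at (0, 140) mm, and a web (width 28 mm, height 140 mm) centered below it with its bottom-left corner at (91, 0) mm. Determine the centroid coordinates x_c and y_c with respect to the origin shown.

web: A = 28 × 140 = 3920.00, centroid at (105.00, 70.00).
flange: A = 210 × 16 = 3360.00, centroid at (105.00, 148.00).
ΣA = 7280.00 mm²
ΣAx_c = (3920.00)(105.00) + (3360.00)(105.00) = 764400.00 mm³
ΣAy_c = (3920.00)(70.00) + (3360.00)(148.00) = 771680.00 mm³
x_c = 764400.00 / 7280.00 = 105.00 mm
y_c = 771680.00 / 7280.00 = 106.00 mm

x_c = 105.00 mm, y_c = 106.00 mm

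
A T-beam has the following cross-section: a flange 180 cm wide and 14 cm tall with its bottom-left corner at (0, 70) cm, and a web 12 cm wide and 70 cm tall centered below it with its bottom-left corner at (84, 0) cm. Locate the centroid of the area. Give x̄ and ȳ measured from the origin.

x̄ = 90.00 cm, ȳ = 66.50 cm

web: A = 12 × 70 = 840.00, centroid at (90.00, 35.00).
flange: A = 180 × 14 = 2520.00, centroid at (90.00, 77.00).
ΣA = 3360.00 cm², ΣAx̄ = 302400.00 cm³, ΣAȳ = 223440.00 cm³.
x̄ = 302400.00/3360.00 = 90.00 cm; ȳ = 223440.00/3360.00 = 66.50 cm.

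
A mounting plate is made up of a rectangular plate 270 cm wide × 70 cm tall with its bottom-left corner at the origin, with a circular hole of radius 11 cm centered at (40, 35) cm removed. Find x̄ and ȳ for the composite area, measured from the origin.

x̄ = 136.95 cm, ȳ = 35.00 cm

Part | A | x̄ᵢ | ȳᵢ | A·x̄ᵢ | A·ȳᵢ
plate | 18900.00 | 135.00 | 35.00 | 2551500.00 | 661500.00
hole | -380.13 | 40.00 | 35.00 | -15205.31 | -13304.64
Σ | 18519.87 |  |  | 2536294.69 | 648195.36
x̄ = 2536294.69 / 18519.87 = 136.95 cm
ȳ = 648195.36 / 18519.87 = 35.00 cm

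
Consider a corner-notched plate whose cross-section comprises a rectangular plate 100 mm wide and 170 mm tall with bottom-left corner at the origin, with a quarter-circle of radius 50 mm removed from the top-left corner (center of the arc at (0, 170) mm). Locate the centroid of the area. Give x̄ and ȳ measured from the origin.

x̄ = 53.76 mm, ȳ = 76.67 mm

Part | A | x̄ᵢ | ȳᵢ | A·x̄ᵢ | A·ȳᵢ
plate | 17000.00 | 50.00 | 85.00 | 850000.00 | 1445000.00
removed quarter-circle | -1963.50 | 21.22 | 148.78 | -41666.67 | -292127.55
Σ | 15036.50 |  |  | 808333.33 | 1152872.45
x̄ = 808333.33 / 15036.50 = 53.76 mm
ȳ = 1152872.45 / 15036.50 = 76.67 mm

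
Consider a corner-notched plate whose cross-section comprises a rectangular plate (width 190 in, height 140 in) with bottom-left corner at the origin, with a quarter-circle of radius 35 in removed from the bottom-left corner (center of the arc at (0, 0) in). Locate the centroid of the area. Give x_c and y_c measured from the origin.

x_c = 98.01 in, y_c = 72.07 in

plate: A = 190 × 140 = 26600.00, centroid at (95.00, 70.00).
removed quarter-circle: A = −¼π·35² = -962.11, centroid at (14.85, 14.85).
ΣA = 25637.89 in², ΣAx_c = 2512708.33 in³, ΣAy_c = 1847708.33 in³.
x_c = 2512708.33/25637.89 = 98.01 in; y_c = 1847708.33/25637.89 = 72.07 in.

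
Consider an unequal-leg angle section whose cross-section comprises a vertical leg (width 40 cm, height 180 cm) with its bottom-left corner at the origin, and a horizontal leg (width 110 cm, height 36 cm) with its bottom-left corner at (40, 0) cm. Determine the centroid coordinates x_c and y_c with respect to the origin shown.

Part | A | x̄ᵢ | ȳᵢ | A·x̄ᵢ | A·ȳᵢ
vertical leg | 7200.00 | 20.00 | 90.00 | 144000.00 | 648000.00
horizontal leg | 3960.00 | 95.00 | 18.00 | 376200.00 | 71280.00
Σ | 11160.00 |  |  | 520200.00 | 719280.00
x_c = 520200.00 / 11160.00 = 46.61 cm
y_c = 719280.00 / 11160.00 = 64.45 cm

x_c = 46.61 cm, y_c = 64.45 cm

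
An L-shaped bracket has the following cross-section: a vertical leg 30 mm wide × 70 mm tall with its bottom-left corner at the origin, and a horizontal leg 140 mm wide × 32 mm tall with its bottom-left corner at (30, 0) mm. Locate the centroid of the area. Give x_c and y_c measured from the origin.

Part | A | x̄ᵢ | ȳᵢ | A·x̄ᵢ | A·ȳᵢ
vertical leg | 2100.00 | 15.00 | 35.00 | 31500.00 | 73500.00
horizontal leg | 4480.00 | 100.00 | 16.00 | 448000.00 | 71680.00
Σ | 6580.00 |  |  | 479500.00 | 145180.00
x_c = 479500.00 / 6580.00 = 72.87 mm
y_c = 145180.00 / 6580.00 = 22.06 mm

x_c = 72.87 mm, y_c = 22.06 mm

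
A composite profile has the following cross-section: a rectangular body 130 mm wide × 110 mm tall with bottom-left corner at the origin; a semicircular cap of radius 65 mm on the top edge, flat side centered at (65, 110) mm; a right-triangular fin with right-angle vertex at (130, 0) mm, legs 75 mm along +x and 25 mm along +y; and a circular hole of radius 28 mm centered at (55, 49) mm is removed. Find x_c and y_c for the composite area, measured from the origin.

x_c = 70.62 mm, y_c = 81.74 mm

rectangular body: A = 130 × 110 = 14300.00, centroid at (65.00, 55.00).
semicircular top: A = ½π·65² = 6636.61, centroid at (65.00, 137.59).
triangular fin: A = ½·75·25 = 937.50, centroid at (155.00, 8.33).
hole: A = −π·28² = -2463.01, centroid at (55.00, 49.00).
ΣA = 19411.11 mm², ΣAx_c = 1370726.97 mm³, ΣAy_c = 1586736.00 mm³.
x_c = 1370726.97/19411.11 = 70.62 mm; y_c = 1586736.00/19411.11 = 81.74 mm.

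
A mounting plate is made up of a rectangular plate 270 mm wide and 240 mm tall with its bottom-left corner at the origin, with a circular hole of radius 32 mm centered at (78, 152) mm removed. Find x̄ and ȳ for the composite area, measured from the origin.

x̄ = 137.98 mm, ȳ = 118.33 mm

plate: A = 270 × 240 = 64800.00, centroid at (135.00, 120.00).
hole: A = −π·32² = -3216.99, centroid at (78.00, 152.00).
ΣA = 61583.01 mm²
ΣAx̄ = (64800.00)(135.00) + (-3216.99)(78.00) = 8497074.71 mm³
ΣAȳ = (64800.00)(120.00) + (-3216.99)(152.00) = 7287017.39 mm³
x̄ = 8497074.71 / 61583.01 = 137.98 mm
ȳ = 7287017.39 / 61583.01 = 118.33 mm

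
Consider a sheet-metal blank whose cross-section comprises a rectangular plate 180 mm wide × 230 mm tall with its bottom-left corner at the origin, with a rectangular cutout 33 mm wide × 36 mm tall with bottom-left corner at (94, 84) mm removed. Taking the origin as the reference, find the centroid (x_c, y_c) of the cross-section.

x_c = 89.39 mm, y_c = 115.38 mm

plate: A = 180 × 230 = 41400.00, centroid at (90.00, 115.00).
hole: A = −(33 × 36) = -1188.00, centroid at (110.50, 102.00).
ΣA = 40212.00 mm², ΣAx_c = 3594726.00 mm³, ΣAy_c = 4639824.00 mm³.
x_c = 3594726.00/40212.00 = 89.39 mm; y_c = 4639824.00/40212.00 = 115.38 mm.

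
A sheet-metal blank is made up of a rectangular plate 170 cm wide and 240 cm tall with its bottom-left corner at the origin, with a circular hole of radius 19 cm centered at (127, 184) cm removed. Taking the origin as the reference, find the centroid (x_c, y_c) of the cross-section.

plate: A = 170 × 240 = 40800.00, centroid at (85.00, 120.00).
hole: A = −π·19² = -1134.11, centroid at (127.00, 184.00).
ΣA = 39665.89 cm²
ΣAx_c = (40800.00)(85.00) + (-1134.11)(127.00) = 3323967.40 cm³
ΣAy_c = (40800.00)(120.00) + (-1134.11)(184.00) = 4687322.85 cm³
x_c = 3323967.40 / 39665.89 = 83.80 cm
y_c = 4687322.85 / 39665.89 = 118.17 cm

x_c = 83.80 cm, y_c = 118.17 cm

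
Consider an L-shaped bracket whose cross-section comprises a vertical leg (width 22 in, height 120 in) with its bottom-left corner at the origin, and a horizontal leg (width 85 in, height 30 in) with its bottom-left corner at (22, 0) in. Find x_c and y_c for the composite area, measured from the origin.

x_c = 37.29 in, y_c = 37.89 in

vertical leg: A = 22 × 120 = 2640.00, centroid at (11.00, 60.00).
horizontal leg: A = 85 × 30 = 2550.00, centroid at (64.50, 15.00).
ΣA = 5190.00 in², ΣAx_c = 193515.00 in³, ΣAy_c = 196650.00 in³.
x_c = 193515.00/5190.00 = 37.29 in; y_c = 196650.00/5190.00 = 37.89 in.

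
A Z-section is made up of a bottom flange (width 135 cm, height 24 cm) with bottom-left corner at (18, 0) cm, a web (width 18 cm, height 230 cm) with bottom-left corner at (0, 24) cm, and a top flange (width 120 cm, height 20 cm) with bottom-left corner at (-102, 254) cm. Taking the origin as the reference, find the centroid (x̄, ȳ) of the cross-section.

bottom flange: A = 135 × 24 = 3240.00, centroid at (85.50, 12.00).
web: A = 18 × 230 = 4140.00, centroid at (9.00, 139.00).
top flange: A = 120 × 20 = 2400.00, centroid at (-42.00, 264.00).
ΣA = 9780.00 cm²
ΣAx̄ = (3240.00)(85.50) + (4140.00)(9.00) + (2400.00)(-42.00) = 213480.00 cm³
ΣAȳ = (3240.00)(12.00) + (4140.00)(139.00) + (2400.00)(264.00) = 1247940.00 cm³
x̄ = 213480.00 / 9780.00 = 21.83 cm
ȳ = 1247940.00 / 9780.00 = 127.60 cm

x̄ = 21.83 cm, ȳ = 127.60 cm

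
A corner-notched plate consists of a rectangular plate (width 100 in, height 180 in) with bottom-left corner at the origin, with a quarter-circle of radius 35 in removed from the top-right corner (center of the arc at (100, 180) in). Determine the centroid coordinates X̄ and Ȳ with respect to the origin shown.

X̄ = 48.02 in, Ȳ = 85.76 in

plate: A = 100 × 180 = 18000.00, centroid at (50.00, 90.00).
removed quarter-circle: A = −¼π·35² = -962.11, centroid at (85.15, 165.15).
ΣA = 17037.89 in²
ΣAX̄ = (18000.00)(50.00) + (-962.11)(85.15) = 818080.39 in³
ΣAȲ = (18000.00)(90.00) + (-962.11)(165.15) = 1461111.37 in³
X̄ = 818080.39 / 17037.89 = 48.02 in
Ȳ = 1461111.37 / 17037.89 = 85.76 in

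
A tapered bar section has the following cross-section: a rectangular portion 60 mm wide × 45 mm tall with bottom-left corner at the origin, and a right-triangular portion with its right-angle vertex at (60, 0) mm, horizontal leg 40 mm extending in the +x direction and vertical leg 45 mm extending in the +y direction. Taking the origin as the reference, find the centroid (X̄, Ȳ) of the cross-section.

X̄ = 40.83 mm, Ȳ = 20.62 mm

rectangular portion: A = 60 × 45 = 2700.00, centroid at (30.00, 22.50).
triangular portion: A = ½·40·45 = 900.00, centroid at (73.33, 15.00).
ΣA = 3600.00 mm², ΣAX̄ = 147000.00 mm³, ΣAȲ = 74250.00 mm³.
X̄ = 147000.00/3600.00 = 40.83 mm; Ȳ = 74250.00/3600.00 = 20.62 mm.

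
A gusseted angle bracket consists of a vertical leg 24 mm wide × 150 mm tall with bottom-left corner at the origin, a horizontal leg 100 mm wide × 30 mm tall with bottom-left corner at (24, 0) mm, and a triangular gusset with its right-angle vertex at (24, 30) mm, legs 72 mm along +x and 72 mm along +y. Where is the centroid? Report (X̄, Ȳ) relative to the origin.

X̄ = 42.39 mm, Ȳ = 49.50 mm

vertical leg: A = 24 × 150 = 3600.00, centroid at (12.00, 75.00).
horizontal leg: A = 100 × 30 = 3000.00, centroid at (74.00, 15.00).
gusset: A = ½·72·72 = 2592.00, centroid at (48.00, 54.00).
ΣA = 9192.00 mm², ΣAX̄ = 389616.00 mm³, ΣAȲ = 454968.00 mm³.
X̄ = 389616.00/9192.00 = 42.39 mm; Ȳ = 454968.00/9192.00 = 49.50 mm.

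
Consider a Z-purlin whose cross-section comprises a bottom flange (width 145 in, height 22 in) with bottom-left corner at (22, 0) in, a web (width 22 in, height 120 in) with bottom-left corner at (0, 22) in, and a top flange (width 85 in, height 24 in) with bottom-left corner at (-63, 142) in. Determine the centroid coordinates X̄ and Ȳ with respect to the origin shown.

bottom flange: A = 145 × 22 = 3190.00, centroid at (94.50, 11.00).
web: A = 22 × 120 = 2640.00, centroid at (11.00, 82.00).
top flange: A = 85 × 24 = 2040.00, centroid at (-20.50, 154.00).
ΣA = 7870.00 in²
ΣAX̄ = (3190.00)(94.50) + (2640.00)(11.00) + (2040.00)(-20.50) = 288675.00 in³
ΣAȲ = (3190.00)(11.00) + (2640.00)(82.00) + (2040.00)(154.00) = 565730.00 in³
X̄ = 288675.00 / 7870.00 = 36.68 in
Ȳ = 565730.00 / 7870.00 = 71.88 in

X̄ = 36.68 in, Ȳ = 71.88 in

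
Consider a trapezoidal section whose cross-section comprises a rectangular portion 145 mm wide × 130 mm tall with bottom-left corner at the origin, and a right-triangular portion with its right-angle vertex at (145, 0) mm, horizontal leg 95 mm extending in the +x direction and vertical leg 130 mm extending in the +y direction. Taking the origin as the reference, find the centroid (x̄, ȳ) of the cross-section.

Part | A | x̄ᵢ | ȳᵢ | A·x̄ᵢ | A·ȳᵢ
rectangular portion | 18850.00 | 72.50 | 65.00 | 1366625.00 | 1225250.00
triangular portion | 6175.00 | 176.67 | 43.33 | 1090916.67 | 267583.33
Σ | 25025.00 |  |  | 2457541.67 | 1492833.33
x̄ = 2457541.67 / 25025.00 = 98.20 mm
ȳ = 1492833.33 / 25025.00 = 59.65 mm

x̄ = 98.20 mm, ȳ = 59.65 mm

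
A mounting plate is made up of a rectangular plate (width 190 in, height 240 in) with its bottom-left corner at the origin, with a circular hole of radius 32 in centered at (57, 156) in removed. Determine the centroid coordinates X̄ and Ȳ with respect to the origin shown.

X̄ = 97.88 in, Ȳ = 117.27 in

plate: A = 190 × 240 = 45600.00, centroid at (95.00, 120.00).
hole: A = −π·32² = -3216.99, centroid at (57.00, 156.00).
ΣA = 42383.01 in²
ΣAX̄ = (45600.00)(95.00) + (-3216.99)(57.00) = 4148631.52 in³
ΣAȲ = (45600.00)(120.00) + (-3216.99)(156.00) = 4970149.42 in³
X̄ = 4148631.52 / 42383.01 = 97.88 in
Ȳ = 4970149.42 / 42383.01 = 117.27 in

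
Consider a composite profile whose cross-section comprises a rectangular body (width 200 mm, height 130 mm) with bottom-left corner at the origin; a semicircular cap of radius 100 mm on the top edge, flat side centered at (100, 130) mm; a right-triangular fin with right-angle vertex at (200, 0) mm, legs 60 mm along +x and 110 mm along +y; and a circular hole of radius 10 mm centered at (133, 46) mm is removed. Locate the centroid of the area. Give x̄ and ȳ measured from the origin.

rectangular body: A = 200 × 130 = 26000.00, centroid at (100.00, 65.00).
semicircular top: A = ½π·100² = 15707.96, centroid at (100.00, 172.44).
triangular fin: A = ½·60·110 = 3300.00, centroid at (220.00, 36.67).
hole: A = −π·10² = -314.16, centroid at (133.00, 46.00).
ΣA = 44693.80 mm²
ΣAx̄ = (26000.00)(100.00) + (15707.96)(100.00) + (3300.00)(220.00) + (-314.16)(133.00) = 4855013.14 mm³
ΣAȳ = (26000.00)(65.00) + (15707.96)(172.44) + (3300.00)(36.67) + (-314.16)(46.00) = 4505250.57 mm³
x̄ = 4855013.14 / 44693.80 = 108.63 mm
ȳ = 4505250.57 / 44693.80 = 100.80 mm

x̄ = 108.63 mm, ȳ = 100.80 mm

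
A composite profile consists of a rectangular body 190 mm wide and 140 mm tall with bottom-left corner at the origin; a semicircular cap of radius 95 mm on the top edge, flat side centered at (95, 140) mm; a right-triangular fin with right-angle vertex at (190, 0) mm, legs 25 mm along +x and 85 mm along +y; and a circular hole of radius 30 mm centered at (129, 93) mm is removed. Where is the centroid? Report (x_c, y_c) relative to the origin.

x_c = 95.35 mm, y_c = 107.29 mm

Part | A | x̄ᵢ | ȳᵢ | A·x̄ᵢ | A·ȳᵢ
rectangular body | 26600.00 | 95.00 | 70.00 | 2527000.00 | 1862000.00
semicircular top | 14176.44 | 95.00 | 180.32 | 1346761.50 | 2556284.49
triangular fin | 1062.50 | 198.33 | 28.33 | 210729.17 | 30104.17
hole | -2827.43 | 129.00 | 93.00 | -364738.91 | -262951.31
Σ | 39011.50 |  |  | 3719751.76 | 4185437.35
x_c = 3719751.76 / 39011.50 = 95.35 mm
y_c = 4185437.35 / 39011.50 = 107.29 mm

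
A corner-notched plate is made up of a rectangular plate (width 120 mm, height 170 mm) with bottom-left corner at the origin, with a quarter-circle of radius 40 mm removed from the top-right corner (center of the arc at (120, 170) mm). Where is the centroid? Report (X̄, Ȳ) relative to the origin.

plate: A = 120 × 170 = 20400.00, centroid at (60.00, 85.00).
removed quarter-circle: A = −¼π·40² = -1256.64, centroid at (103.02, 153.02).
ΣA = 19143.36 mm², ΣAX̄ = 1094536.89 mm³, ΣAȲ = 1541705.03 mm³.
X̄ = 1094536.89/19143.36 = 57.18 mm; Ȳ = 1541705.03/19143.36 = 80.53 mm.

X̄ = 57.18 mm, Ȳ = 80.53 mm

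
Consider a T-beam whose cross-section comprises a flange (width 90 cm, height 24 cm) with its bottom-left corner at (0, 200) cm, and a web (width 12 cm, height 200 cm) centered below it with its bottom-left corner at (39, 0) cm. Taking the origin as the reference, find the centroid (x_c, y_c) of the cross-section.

x_c = 45.00 cm, y_c = 153.05 cm

web: A = 12 × 200 = 2400.00, centroid at (45.00, 100.00).
flange: A = 90 × 24 = 2160.00, centroid at (45.00, 212.00).
ΣA = 4560.00 cm²
ΣAx_c = (2400.00)(45.00) + (2160.00)(45.00) = 205200.00 cm³
ΣAy_c = (2400.00)(100.00) + (2160.00)(212.00) = 697920.00 cm³
x_c = 205200.00 / 4560.00 = 45.00 cm
y_c = 697920.00 / 4560.00 = 153.05 cm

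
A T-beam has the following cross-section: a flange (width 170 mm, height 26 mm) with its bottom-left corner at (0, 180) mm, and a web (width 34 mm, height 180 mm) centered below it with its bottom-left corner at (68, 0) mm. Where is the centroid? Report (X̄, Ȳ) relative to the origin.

X̄ = 85.00 mm, Ȳ = 133.19 mm

web: A = 34 × 180 = 6120.00, centroid at (85.00, 90.00).
flange: A = 170 × 26 = 4420.00, centroid at (85.00, 193.00).
ΣA = 10540.00 mm²
ΣAX̄ = (6120.00)(85.00) + (4420.00)(85.00) = 895900.00 mm³
ΣAȲ = (6120.00)(90.00) + (4420.00)(193.00) = 1403860.00 mm³
X̄ = 895900.00 / 10540.00 = 85.00 mm
Ȳ = 1403860.00 / 10540.00 = 133.19 mm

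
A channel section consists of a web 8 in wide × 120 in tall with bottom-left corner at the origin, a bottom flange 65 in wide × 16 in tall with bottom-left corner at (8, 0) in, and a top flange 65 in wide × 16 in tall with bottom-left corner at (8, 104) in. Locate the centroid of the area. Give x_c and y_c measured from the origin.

x_c = 28.97 in, y_c = 60.00 in

web: A = 8 × 120 = 960.00, centroid at (4.00, 60.00).
bottom flange: A = 65 × 16 = 1040.00, centroid at (40.50, 8.00).
top flange: A = 65 × 16 = 1040.00, centroid at (40.50, 112.00).
ΣA = 3040.00 in², ΣAx_c = 88080.00 in³, ΣAy_c = 182400.00 in³.
x_c = 88080.00/3040.00 = 28.97 in; y_c = 182400.00/3040.00 = 60.00 in.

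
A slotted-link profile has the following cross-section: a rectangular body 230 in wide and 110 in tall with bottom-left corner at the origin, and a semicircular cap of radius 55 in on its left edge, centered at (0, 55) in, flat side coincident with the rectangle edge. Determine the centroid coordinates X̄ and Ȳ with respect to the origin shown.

X̄ = 93.13 in, Ȳ = 55.00 in

rectangular body: A = 230 × 110 = 25300.00, centroid at (115.00, 55.00).
semicircular end: A = ½π·55² = 4751.66, centroid at (-23.34, 55.00).
ΣA = 30051.66 in², ΣAX̄ = 2798583.33 in³, ΣAȲ = 1652841.24 in³.
X̄ = 2798583.33/30051.66 = 93.13 in; Ȳ = 1652841.24/30051.66 = 55.00 in.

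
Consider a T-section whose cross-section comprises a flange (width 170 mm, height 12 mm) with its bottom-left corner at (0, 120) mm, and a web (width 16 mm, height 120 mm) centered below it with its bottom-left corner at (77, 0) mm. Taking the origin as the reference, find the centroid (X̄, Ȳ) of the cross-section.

Part | A | x̄ᵢ | ȳᵢ | A·x̄ᵢ | A·ȳᵢ
web | 1920.00 | 85.00 | 60.00 | 163200.00 | 115200.00
flange | 2040.00 | 85.00 | 126.00 | 173400.00 | 257040.00
Σ | 3960.00 |  |  | 336600.00 | 372240.00
X̄ = 336600.00 / 3960.00 = 85.00 mm
Ȳ = 372240.00 / 3960.00 = 94.00 mm

X̄ = 85.00 mm, Ȳ = 94.00 mm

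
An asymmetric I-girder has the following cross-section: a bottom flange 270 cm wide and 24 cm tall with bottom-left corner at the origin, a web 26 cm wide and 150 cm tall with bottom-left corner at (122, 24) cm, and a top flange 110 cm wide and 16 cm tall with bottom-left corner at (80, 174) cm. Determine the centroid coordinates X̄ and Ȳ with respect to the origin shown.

X̄ = 135.00 cm, Ȳ = 64.59 cm

bottom flange: A = 270 × 24 = 6480.00, centroid at (135.00, 12.00).
web: A = 26 × 150 = 3900.00, centroid at (135.00, 99.00).
top flange: A = 110 × 16 = 1760.00, centroid at (135.00, 182.00).
ΣA = 12140.00 cm²
ΣAX̄ = (6480.00)(135.00) + (3900.00)(135.00) + (1760.00)(135.00) = 1638900.00 cm³
ΣAȲ = (6480.00)(12.00) + (3900.00)(99.00) + (1760.00)(182.00) = 784180.00 cm³
X̄ = 1638900.00 / 12140.00 = 135.00 cm
Ȳ = 784180.00 / 12140.00 = 64.59 cm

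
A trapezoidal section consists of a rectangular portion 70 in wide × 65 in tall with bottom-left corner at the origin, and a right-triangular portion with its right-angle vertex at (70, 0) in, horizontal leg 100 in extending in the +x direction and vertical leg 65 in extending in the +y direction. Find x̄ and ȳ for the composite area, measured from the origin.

x̄ = 63.47 in, ȳ = 27.99 in

rectangular portion: A = 70 × 65 = 4550.00, centroid at (35.00, 32.50).
triangular portion: A = ½·100·65 = 3250.00, centroid at (103.33, 21.67).
ΣA = 7800.00 in²
ΣAx̄ = (4550.00)(35.00) + (3250.00)(103.33) = 495083.33 in³
ΣAȳ = (4550.00)(32.50) + (3250.00)(21.67) = 218291.67 in³
x̄ = 495083.33 / 7800.00 = 63.47 in
ȳ = 218291.67 / 7800.00 = 27.99 in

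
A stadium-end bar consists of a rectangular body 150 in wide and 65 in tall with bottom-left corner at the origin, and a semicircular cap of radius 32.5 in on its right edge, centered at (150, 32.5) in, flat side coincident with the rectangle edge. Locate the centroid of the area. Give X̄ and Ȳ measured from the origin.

Part | A | x̄ᵢ | ȳᵢ | A·x̄ᵢ | A·ȳᵢ
rectangular body | 9750.00 | 75.00 | 32.50 | 731250.00 | 316875.00
semicircular end | 1659.15 | 163.79 | 32.50 | 271758.46 | 53922.49
Σ | 11409.15 |  |  | 1003008.46 | 370797.49
X̄ = 1003008.46 / 11409.15 = 87.91 in
Ȳ = 370797.49 / 11409.15 = 32.50 in

X̄ = 87.91 in, Ȳ = 32.50 in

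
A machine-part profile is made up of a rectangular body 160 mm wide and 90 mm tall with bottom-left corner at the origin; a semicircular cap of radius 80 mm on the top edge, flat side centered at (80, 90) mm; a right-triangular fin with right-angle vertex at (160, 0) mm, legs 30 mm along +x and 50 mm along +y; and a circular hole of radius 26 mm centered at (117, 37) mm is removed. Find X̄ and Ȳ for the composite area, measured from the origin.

rectangular body: A = 160 × 90 = 14400.00, centroid at (80.00, 45.00).
semicircular top: A = ½π·80² = 10053.10, centroid at (80.00, 123.95).
triangular fin: A = ½·30·50 = 750.00, centroid at (170.00, 16.67).
hole: A = −π·26² = -2123.72, centroid at (117.00, 37.00).
ΣA = 23079.38 mm²
ΣAX̄ = (14400.00)(80.00) + (10053.10)(80.00) + (750.00)(170.00) + (-2123.72)(117.00) = 1835272.87 mm³
ΣAȲ = (14400.00)(45.00) + (10053.10)(123.95) + (750.00)(16.67) + (-2123.72)(37.00) = 1828034.50 mm³
X̄ = 1835272.87 / 23079.38 = 79.52 mm
Ȳ = 1828034.50 / 23079.38 = 79.21 mm

X̄ = 79.52 mm, Ȳ = 79.21 mm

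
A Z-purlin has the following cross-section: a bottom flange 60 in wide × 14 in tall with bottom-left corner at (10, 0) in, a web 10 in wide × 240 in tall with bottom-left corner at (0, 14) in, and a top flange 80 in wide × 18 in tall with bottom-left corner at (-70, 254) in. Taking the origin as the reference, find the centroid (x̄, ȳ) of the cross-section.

x̄ = 0.51 in, ȳ = 150.90 in

Part | A | x̄ᵢ | ȳᵢ | A·x̄ᵢ | A·ȳᵢ
bottom flange | 840.00 | 40.00 | 7.00 | 33600.00 | 5880.00
web | 2400.00 | 5.00 | 134.00 | 12000.00 | 321600.00
top flange | 1440.00 | -30.00 | 263.00 | -43200.00 | 378720.00
Σ | 4680.00 |  |  | 2400.00 | 706200.00
x̄ = 2400.00 / 4680.00 = 0.51 in
ȳ = 706200.00 / 4680.00 = 150.90 in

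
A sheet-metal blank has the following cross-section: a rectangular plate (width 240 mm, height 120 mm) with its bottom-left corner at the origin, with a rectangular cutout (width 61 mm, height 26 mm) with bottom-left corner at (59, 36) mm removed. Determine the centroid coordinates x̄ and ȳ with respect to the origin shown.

plate: A = 240 × 120 = 28800.00, centroid at (120.00, 60.00).
hole: A = −(61 × 26) = -1586.00, centroid at (89.50, 49.00).
ΣA = 27214.00 mm²
ΣAx̄ = (28800.00)(120.00) + (-1586.00)(89.50) = 3314053.00 mm³
ΣAȳ = (28800.00)(60.00) + (-1586.00)(49.00) = 1650286.00 mm³
x̄ = 3314053.00 / 27214.00 = 121.78 mm
ȳ = 1650286.00 / 27214.00 = 60.64 mm

x̄ = 121.78 mm, ȳ = 60.64 mm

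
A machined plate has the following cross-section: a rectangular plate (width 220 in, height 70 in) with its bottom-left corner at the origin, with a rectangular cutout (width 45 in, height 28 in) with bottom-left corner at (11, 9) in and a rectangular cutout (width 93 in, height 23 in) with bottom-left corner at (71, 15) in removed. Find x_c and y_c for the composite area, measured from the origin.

x_c = 116.70 in, y_c = 37.77 in

plate: A = 220 × 70 = 15400.00, centroid at (110.00, 35.00).
hole 1: A = −(45 × 28) = -1260.00, centroid at (33.50, 23.00).
hole 2: A = −(93 × 23) = -2139.00, centroid at (117.50, 26.50).
ΣA = 12001.00 in²
ΣAx_c = (15400.00)(110.00) + (-1260.00)(33.50) + (-2139.00)(117.50) = 1400457.50 in³
ΣAy_c = (15400.00)(35.00) + (-1260.00)(23.00) + (-2139.00)(26.50) = 453336.50 in³
x_c = 1400457.50 / 12001.00 = 116.70 in
y_c = 453336.50 / 12001.00 = 37.77 in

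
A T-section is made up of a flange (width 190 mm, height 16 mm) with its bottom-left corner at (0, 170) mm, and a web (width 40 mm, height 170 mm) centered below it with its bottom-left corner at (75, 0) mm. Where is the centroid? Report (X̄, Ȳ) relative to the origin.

web: A = 40 × 170 = 6800.00, centroid at (95.00, 85.00).
flange: A = 190 × 16 = 3040.00, centroid at (95.00, 178.00).
ΣA = 9840.00 mm², ΣAX̄ = 934800.00 mm³, ΣAȲ = 1119120.00 mm³.
X̄ = 934800.00/9840.00 = 95.00 mm; Ȳ = 1119120.00/9840.00 = 113.73 mm.

X̄ = 95.00 mm, Ȳ = 113.73 mm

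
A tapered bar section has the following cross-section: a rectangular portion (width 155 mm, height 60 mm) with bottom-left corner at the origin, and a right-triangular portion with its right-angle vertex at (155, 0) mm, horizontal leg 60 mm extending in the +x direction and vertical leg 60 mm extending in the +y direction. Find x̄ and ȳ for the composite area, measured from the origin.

x̄ = 93.31 mm, ȳ = 28.38 mm

rectangular portion: A = 155 × 60 = 9300.00, centroid at (77.50, 30.00).
triangular portion: A = ½·60·60 = 1800.00, centroid at (175.00, 20.00).
ΣA = 11100.00 mm², ΣAx̄ = 1035750.00 mm³, ΣAȳ = 315000.00 mm³.
x̄ = 1035750.00/11100.00 = 93.31 mm; ȳ = 315000.00/11100.00 = 28.38 mm.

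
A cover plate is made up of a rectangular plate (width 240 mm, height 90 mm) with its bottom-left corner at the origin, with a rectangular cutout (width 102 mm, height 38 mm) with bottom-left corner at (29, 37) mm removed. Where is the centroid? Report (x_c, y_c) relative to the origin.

plate: A = 240 × 90 = 21600.00, centroid at (120.00, 45.00).
hole: A = −(102 × 38) = -3876.00, centroid at (80.00, 56.00).
ΣA = 17724.00 mm²
ΣAx_c = (21600.00)(120.00) + (-3876.00)(80.00) = 2281920.00 mm³
ΣAy_c = (21600.00)(45.00) + (-3876.00)(56.00) = 754944.00 mm³
x_c = 2281920.00 / 17724.00 = 128.75 mm
y_c = 754944.00 / 17724.00 = 42.59 mm

x_c = 128.75 mm, y_c = 42.59 mm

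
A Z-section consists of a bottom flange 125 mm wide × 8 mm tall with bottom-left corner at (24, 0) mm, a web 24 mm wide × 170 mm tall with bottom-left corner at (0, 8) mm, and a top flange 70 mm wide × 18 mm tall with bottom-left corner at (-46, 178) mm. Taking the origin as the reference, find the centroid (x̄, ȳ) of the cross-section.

Part | A | x̄ᵢ | ȳᵢ | A·x̄ᵢ | A·ȳᵢ
bottom flange | 1000.00 | 86.50 | 4.00 | 86500.00 | 4000.00
web | 4080.00 | 12.00 | 93.00 | 48960.00 | 379440.00
top flange | 1260.00 | -11.00 | 187.00 | -13860.00 | 235620.00
Σ | 6340.00 |  |  | 121600.00 | 619060.00
x̄ = 121600.00 / 6340.00 = 19.18 mm
ȳ = 619060.00 / 6340.00 = 97.64 mm

x̄ = 19.18 mm, ȳ = 97.64 mm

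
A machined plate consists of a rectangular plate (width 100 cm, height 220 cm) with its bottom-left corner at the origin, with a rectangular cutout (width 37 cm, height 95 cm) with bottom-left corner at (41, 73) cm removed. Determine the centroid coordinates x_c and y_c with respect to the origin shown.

x_c = 48.19 cm, y_c = 108.00 cm

plate: A = 100 × 220 = 22000.00, centroid at (50.00, 110.00).
hole: A = −(37 × 95) = -3515.00, centroid at (59.50, 120.50).
ΣA = 18485.00 cm²
ΣAx_c = (22000.00)(50.00) + (-3515.00)(59.50) = 890857.50 cm³
ΣAy_c = (22000.00)(110.00) + (-3515.00)(120.50) = 1996442.50 cm³
x_c = 890857.50 / 18485.00 = 48.19 cm
y_c = 1996442.50 / 18485.00 = 108.00 cm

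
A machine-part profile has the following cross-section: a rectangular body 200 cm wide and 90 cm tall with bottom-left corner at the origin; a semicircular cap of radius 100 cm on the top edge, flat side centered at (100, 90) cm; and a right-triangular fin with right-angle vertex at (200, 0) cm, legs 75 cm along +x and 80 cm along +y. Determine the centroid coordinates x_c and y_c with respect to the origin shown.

x_c = 110.22 cm, y_c = 80.92 cm

rectangular body: A = 200 × 90 = 18000.00, centroid at (100.00, 45.00).
semicircular top: A = ½π·100² = 15707.96, centroid at (100.00, 132.44).
triangular fin: A = ½·75·80 = 3000.00, centroid at (225.00, 26.67).
ΣA = 36707.96 cm²
ΣAx_c = (18000.00)(100.00) + (15707.96)(100.00) + (3000.00)(225.00) = 4045796.33 cm³
ΣAy_c = (18000.00)(45.00) + (15707.96)(132.44) + (3000.00)(26.67) = 2970383.36 cm³
x_c = 4045796.33 / 36707.96 = 110.22 cm
y_c = 2970383.36 / 36707.96 = 80.92 cm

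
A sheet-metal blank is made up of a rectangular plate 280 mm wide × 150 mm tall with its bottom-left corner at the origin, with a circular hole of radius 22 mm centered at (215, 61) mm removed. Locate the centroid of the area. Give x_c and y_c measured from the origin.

x_c = 137.18 mm, y_c = 75.53 mm

plate: A = 280 × 150 = 42000.00, centroid at (140.00, 75.00).
hole: A = −π·22² = -1520.53, centroid at (215.00, 61.00).
ΣA = 40479.47 mm²
ΣAx_c = (42000.00)(140.00) + (-1520.53)(215.00) = 5553085.87 mm³
ΣAy_c = (42000.00)(75.00) + (-1520.53)(61.00) = 3057247.62 mm³
x_c = 5553085.87 / 40479.47 = 137.18 mm
y_c = 3057247.62 / 40479.47 = 75.53 mm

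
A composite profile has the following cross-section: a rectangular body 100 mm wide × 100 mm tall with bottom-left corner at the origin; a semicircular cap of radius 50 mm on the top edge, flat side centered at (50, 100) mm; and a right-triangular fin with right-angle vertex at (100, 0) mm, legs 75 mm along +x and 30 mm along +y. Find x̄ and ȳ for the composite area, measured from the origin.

rectangular body: A = 100 × 100 = 10000.00, centroid at (50.00, 50.00).
semicircular top: A = ½π·50² = 3926.99, centroid at (50.00, 121.22).
triangular fin: A = ½·75·30 = 1125.00, centroid at (125.00, 10.00).
ΣA = 15051.99 mm², ΣAx̄ = 836974.54 mm³, ΣAȳ = 987282.42 mm³.
x̄ = 836974.54/15051.99 = 55.61 mm; ȳ = 987282.42/15051.99 = 65.59 mm.

x̄ = 55.61 mm, ȳ = 65.59 mm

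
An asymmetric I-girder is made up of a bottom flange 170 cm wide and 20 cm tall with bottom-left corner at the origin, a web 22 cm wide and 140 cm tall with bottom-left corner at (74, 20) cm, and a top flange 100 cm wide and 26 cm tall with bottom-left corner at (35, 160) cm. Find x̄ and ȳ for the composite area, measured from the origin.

x̄ = 85.00 cm, ȳ = 83.81 cm

bottom flange: A = 170 × 20 = 3400.00, centroid at (85.00, 10.00).
web: A = 22 × 140 = 3080.00, centroid at (85.00, 90.00).
top flange: A = 100 × 26 = 2600.00, centroid at (85.00, 173.00).
ΣA = 9080.00 cm²
ΣAx̄ = (3400.00)(85.00) + (3080.00)(85.00) + (2600.00)(85.00) = 771800.00 cm³
ΣAȳ = (3400.00)(10.00) + (3080.00)(90.00) + (2600.00)(173.00) = 761000.00 cm³
x̄ = 771800.00 / 9080.00 = 85.00 cm
ȳ = 761000.00 / 9080.00 = 83.81 cm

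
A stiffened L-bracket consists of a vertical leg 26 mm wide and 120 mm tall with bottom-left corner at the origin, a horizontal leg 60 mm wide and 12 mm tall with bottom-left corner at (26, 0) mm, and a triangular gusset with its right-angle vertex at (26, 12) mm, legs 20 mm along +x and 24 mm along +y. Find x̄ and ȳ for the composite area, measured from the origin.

Part | A | x̄ᵢ | ȳᵢ | A·x̄ᵢ | A·ȳᵢ
vertical leg | 3120.00 | 13.00 | 60.00 | 40560.00 | 187200.00
horizontal leg | 720.00 | 56.00 | 6.00 | 40320.00 | 4320.00
gusset | 240.00 | 32.67 | 20.00 | 7840.00 | 4800.00
Σ | 4080.00 |  |  | 88720.00 | 196320.00
x̄ = 88720.00 / 4080.00 = 21.75 mm
ȳ = 196320.00 / 4080.00 = 48.12 mm

x̄ = 21.75 mm, ȳ = 48.12 mm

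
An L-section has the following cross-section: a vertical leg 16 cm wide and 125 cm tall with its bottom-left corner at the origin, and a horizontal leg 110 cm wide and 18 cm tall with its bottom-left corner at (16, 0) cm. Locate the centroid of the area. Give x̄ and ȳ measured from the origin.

x̄ = 39.34 cm, ȳ = 35.88 cm

vertical leg: A = 16 × 125 = 2000.00, centroid at (8.00, 62.50).
horizontal leg: A = 110 × 18 = 1980.00, centroid at (71.00, 9.00).
ΣA = 3980.00 cm², ΣAx̄ = 156580.00 cm³, ΣAȳ = 142820.00 cm³.
x̄ = 156580.00/3980.00 = 39.34 cm; ȳ = 142820.00/3980.00 = 35.88 cm.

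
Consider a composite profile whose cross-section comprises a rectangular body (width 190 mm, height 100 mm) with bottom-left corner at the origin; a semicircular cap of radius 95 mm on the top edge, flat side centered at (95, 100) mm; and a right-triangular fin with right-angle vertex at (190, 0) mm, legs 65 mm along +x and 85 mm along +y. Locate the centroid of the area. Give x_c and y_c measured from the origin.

x_c = 103.97 mm, y_c = 83.96 mm

rectangular body: A = 190 × 100 = 19000.00, centroid at (95.00, 50.00).
semicircular top: A = ½π·95² = 14176.44, centroid at (95.00, 140.32).
triangular fin: A = ½·65·85 = 2762.50, centroid at (211.67, 28.33).
ΣA = 35938.94 mm²
ΣAx_c = (19000.00)(95.00) + (14176.44)(95.00) + (2762.50)(211.67) = 3736490.67 mm³
ΣAy_c = (19000.00)(50.00) + (14176.44)(140.32) + (2762.50)(28.33) = 3017497.85 mm³
x_c = 3736490.67 / 35938.94 = 103.97 mm
y_c = 3017497.85 / 35938.94 = 83.96 mm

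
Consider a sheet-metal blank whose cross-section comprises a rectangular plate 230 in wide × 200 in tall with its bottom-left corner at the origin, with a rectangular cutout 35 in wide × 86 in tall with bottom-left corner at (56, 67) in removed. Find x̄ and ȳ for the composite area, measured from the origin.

x̄ = 117.91 in, ȳ = 99.30 in

plate: A = 230 × 200 = 46000.00, centroid at (115.00, 100.00).
hole: A = −(35 × 86) = -3010.00, centroid at (73.50, 110.00).
ΣA = 42990.00 in²
ΣAx̄ = (46000.00)(115.00) + (-3010.00)(73.50) = 5068765.00 in³
ΣAȳ = (46000.00)(100.00) + (-3010.00)(110.00) = 4268900.00 in³
x̄ = 5068765.00 / 42990.00 = 117.91 in
ȳ = 4268900.00 / 42990.00 = 99.30 in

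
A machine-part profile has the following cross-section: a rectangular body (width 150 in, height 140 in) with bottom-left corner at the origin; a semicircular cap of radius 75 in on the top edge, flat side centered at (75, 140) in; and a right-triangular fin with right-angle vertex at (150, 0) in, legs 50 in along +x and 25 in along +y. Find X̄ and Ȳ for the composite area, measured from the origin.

X̄ = 76.88 in, Ȳ = 98.27 in

rectangular body: A = 150 × 140 = 21000.00, centroid at (75.00, 70.00).
semicircular top: A = ½π·75² = 8835.73, centroid at (75.00, 171.83).
triangular fin: A = ½·50·25 = 625.00, centroid at (166.67, 8.33).
ΣA = 30460.73 in²
ΣAX̄ = (21000.00)(75.00) + (8835.73)(75.00) + (625.00)(166.67) = 2341846.37 in³
ΣAȲ = (21000.00)(70.00) + (8835.73)(171.83) + (625.00)(8.33) = 2993460.44 in³
X̄ = 2341846.37 / 30460.73 = 76.88 in
Ȳ = 2993460.44 / 30460.73 = 98.27 in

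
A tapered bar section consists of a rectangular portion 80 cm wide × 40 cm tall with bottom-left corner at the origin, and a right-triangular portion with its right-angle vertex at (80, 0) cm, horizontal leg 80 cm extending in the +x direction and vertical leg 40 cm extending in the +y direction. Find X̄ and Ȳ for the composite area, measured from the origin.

rectangular portion: A = 80 × 40 = 3200.00, centroid at (40.00, 20.00).
triangular portion: A = ½·80·40 = 1600.00, centroid at (106.67, 13.33).
ΣA = 4800.00 cm²
ΣAX̄ = (3200.00)(40.00) + (1600.00)(106.67) = 298666.67 cm³
ΣAȲ = (3200.00)(20.00) + (1600.00)(13.33) = 85333.33 cm³
X̄ = 298666.67 / 4800.00 = 62.22 cm
Ȳ = 85333.33 / 4800.00 = 17.78 cm

X̄ = 62.22 cm, Ȳ = 17.78 cm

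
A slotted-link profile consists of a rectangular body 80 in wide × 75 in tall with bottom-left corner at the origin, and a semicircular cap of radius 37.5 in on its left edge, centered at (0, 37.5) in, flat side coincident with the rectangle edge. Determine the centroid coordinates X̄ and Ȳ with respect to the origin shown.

X̄ = 24.95 in, Ȳ = 37.50 in

rectangular body: A = 80 × 75 = 6000.00, centroid at (40.00, 37.50).
semicircular end: A = ½π·37.5² = 2208.93, centroid at (-15.92, 37.50).
ΣA = 8208.93 in², ΣAX̄ = 204843.75 in³, ΣAȲ = 307834.96 in³.
X̄ = 204843.75/8208.93 = 24.95 in; Ȳ = 307834.96/8208.93 = 37.50 in.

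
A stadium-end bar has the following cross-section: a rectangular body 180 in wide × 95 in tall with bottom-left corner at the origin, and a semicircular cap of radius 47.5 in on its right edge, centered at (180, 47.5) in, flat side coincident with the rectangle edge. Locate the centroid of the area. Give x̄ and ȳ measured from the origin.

rectangular body: A = 180 × 95 = 17100.00, centroid at (90.00, 47.50).
semicircular end: A = ½π·47.5² = 3544.11, centroid at (200.16, 47.50).
ΣA = 20644.11 in²
ΣAx̄ = (17100.00)(90.00) + (3544.11)(200.16) = 2248387.57 in³
ΣAȳ = (17100.00)(47.50) + (3544.11)(47.50) = 980595.19 in³
x̄ = 2248387.57 / 20644.11 = 108.91 in
ȳ = 980595.19 / 20644.11 = 47.50 in

x̄ = 108.91 in, ȳ = 47.50 in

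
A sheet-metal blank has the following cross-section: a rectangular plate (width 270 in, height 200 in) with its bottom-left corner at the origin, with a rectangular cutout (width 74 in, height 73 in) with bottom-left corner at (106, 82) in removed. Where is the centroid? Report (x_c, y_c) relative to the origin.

x_c = 134.11 in, y_c = 97.94 in

plate: A = 270 × 200 = 54000.00, centroid at (135.00, 100.00).
hole: A = −(74 × 73) = -5402.00, centroid at (143.00, 118.50).
ΣA = 48598.00 in², ΣAx_c = 6517514.00 in³, ΣAy_c = 4759863.00 in³.
x_c = 6517514.00/48598.00 = 134.11 in; y_c = 4759863.00/48598.00 = 97.94 in.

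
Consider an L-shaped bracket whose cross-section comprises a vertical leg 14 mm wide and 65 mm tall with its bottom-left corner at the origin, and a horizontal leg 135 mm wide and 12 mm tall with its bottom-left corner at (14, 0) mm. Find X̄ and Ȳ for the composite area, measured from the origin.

vertical leg: A = 14 × 65 = 910.00, centroid at (7.00, 32.50).
horizontal leg: A = 135 × 12 = 1620.00, centroid at (81.50, 6.00).
ΣA = 2530.00 mm²
ΣAX̄ = (910.00)(7.00) + (1620.00)(81.50) = 138400.00 mm³
ΣAȲ = (910.00)(32.50) + (1620.00)(6.00) = 39295.00 mm³
X̄ = 138400.00 / 2530.00 = 54.70 mm
Ȳ = 39295.00 / 2530.00 = 15.53 mm

X̄ = 54.70 mm, Ȳ = 15.53 mm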